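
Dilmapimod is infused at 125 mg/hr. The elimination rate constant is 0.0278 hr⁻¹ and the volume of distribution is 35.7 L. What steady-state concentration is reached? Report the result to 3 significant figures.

126 mg/L

CL = k · V = 0.0278 × 35.7 = 0.9925 L/hr
Css = rate / CL = 125 / 0.9925 ≈ 126 mg/L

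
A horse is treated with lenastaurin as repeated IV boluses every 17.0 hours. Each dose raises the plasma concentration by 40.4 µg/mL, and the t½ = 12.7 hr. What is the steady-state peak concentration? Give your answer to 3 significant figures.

k = ln 2 / 12.7 = 0.05458 hr⁻¹
Fraction remaining after one interval: e^(−kτ) = e^(−0.05458 × 17.0) = 0.3954
R = 1 / (1 − 0.3954) = 1.654
Css,max = 40.4 × 1.654 ≈ 66.8 µg/mL

66.8 µg/mL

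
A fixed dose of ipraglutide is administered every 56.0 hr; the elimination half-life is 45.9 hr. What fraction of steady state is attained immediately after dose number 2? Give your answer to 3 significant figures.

k = ln 2 / 45.9 = 0.01510 hr⁻¹
f_n = 1 − e^(−nkτ) = 1 − e^(−2 × 0.01510 × 56.0) = 1 − e^(−1.691) = 1 − 0.1843 ≈ 0.816

0.816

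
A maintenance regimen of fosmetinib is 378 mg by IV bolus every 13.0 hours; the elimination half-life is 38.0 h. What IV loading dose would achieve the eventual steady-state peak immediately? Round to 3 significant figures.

k = ln 2 / 38.0 = 0.01824 h⁻¹
Accumulation ratio R = 1 / (1 − e^(−kτ)) = 1 / (1 − e^(−0.01824×13.0)) = 1 / (1 − 0.7889) = 4.737
Loading dose = maintenance dose × R = 378 × 4.737 ≈ 1790 mg

1790 mg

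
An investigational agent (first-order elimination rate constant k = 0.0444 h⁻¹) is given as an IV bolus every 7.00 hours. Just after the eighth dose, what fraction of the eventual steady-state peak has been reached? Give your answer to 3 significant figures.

f_n = 1 − e^(−nkτ) = 1 − e^(−8 × 0.04440 × 7.00) = 1 − e^(−2.486) = 1 − 0.08321 ≈ 0.917

0.917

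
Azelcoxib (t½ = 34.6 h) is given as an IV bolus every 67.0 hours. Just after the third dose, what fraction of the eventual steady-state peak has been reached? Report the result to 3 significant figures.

0.982

k = ln 2 / 34.6 = 0.02003 h⁻¹
f_n = 1 − e^(−nkτ) = 1 − e^(−3 × 0.02003 × 67.0) = 1 − e^(−4.027) = 1 − 0.01783 ≈ 0.982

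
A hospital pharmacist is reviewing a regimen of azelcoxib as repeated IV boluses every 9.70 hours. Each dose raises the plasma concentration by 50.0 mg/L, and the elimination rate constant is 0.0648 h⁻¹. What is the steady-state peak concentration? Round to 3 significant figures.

Fraction remaining after one interval: e^(−kτ) = e^(−0.06480 × 9.70) = 0.5334
R = 1 / (1 − 0.5334) = 2.143
Css,max = 50.0 × 2.143 ≈ 107 mg/L

107 mg/L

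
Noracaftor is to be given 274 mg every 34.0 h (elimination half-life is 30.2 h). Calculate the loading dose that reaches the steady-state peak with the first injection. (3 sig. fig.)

506 mg

k = ln 2 / 30.2 = 0.02295 h⁻¹
Accumulation ratio R = 1 / (1 − e^(−kτ)) = 1 / (1 − e^(−0.02295×34.0)) = 1 / (1 − 0.4582) = 1.846
Loading dose = maintenance dose × R = 274 × 1.846 ≈ 506 mg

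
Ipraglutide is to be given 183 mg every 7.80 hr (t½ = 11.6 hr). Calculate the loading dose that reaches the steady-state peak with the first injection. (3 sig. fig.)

k = ln 2 / 11.6 = 0.05975 hr⁻¹
Accumulation ratio R = 1 / (1 − e^(−kτ)) = 1 / (1 − e^(−0.05975×7.80)) = 1 / (1 − 0.6275) = 2.684
Loading dose = maintenance dose × R = 183 × 2.684 ≈ 491 mg

491 mg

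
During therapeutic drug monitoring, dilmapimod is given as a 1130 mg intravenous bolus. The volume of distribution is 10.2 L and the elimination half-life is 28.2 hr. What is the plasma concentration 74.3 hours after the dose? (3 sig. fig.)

17.8 mg/L

C₀ = dose / V = 1130 / 10.2 = 110.8 mg/L
k = ln 2 / 28.2 = 0.02458 hr⁻¹
C(t) = C₀ e^(−kt) = 110.8 × e^(−0.02458 × 74.3) = 110.8 × e^(−1.826) = 110.8 × 0.1610 ≈ 17.8 mg/L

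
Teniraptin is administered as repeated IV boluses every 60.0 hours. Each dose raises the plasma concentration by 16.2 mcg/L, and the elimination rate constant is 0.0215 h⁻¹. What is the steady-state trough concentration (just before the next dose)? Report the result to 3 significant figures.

Fraction remaining after one interval: e^(−kτ) = e^(−0.02150 × 60.0) = 0.2753
R = 1 / (1 − 0.2753) = 1.380
Css,max = 16.2 × 1.380 = 22.35 mcg/L
Css,min = Css,max × e^(−kτ) = 22.35 × 0.2753 ≈ 6.15 mcg/L

6.15 mcg/L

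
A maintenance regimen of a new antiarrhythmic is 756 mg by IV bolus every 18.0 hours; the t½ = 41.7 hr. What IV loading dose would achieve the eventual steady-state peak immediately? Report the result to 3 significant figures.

k = ln 2 / 41.7 = 0.01662 hr⁻¹
Accumulation ratio R = 1 / (1 − e^(−kτ)) = 1 / (1 − e^(−0.01662×18.0)) = 1 / (1 − 0.7414) = 3.867
Loading dose = maintenance dose × R = 756 × 3.867 ≈ 2920 mg

2920 mg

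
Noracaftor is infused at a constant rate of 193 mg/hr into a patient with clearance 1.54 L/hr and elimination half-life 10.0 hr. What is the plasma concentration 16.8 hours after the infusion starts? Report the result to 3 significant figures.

Css = rate / CL = 193 / 1.54 = 125.3 µg/mL
k = ln 2 / 10.0 = 0.06931 hr⁻¹
C(t) = Css (1 − e^(−kt)) = 125.3 × (1 − e^(−1.164)) = 125.3 × 0.6879 ≈ 86.2 µg/mL

86.2 µg/mL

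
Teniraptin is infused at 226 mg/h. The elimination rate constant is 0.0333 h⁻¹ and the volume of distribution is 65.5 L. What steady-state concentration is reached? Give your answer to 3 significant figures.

CL = k · V = 0.0333 × 65.5 = 2.181 L/h
Css = rate / CL = 226 / 2.181 ≈ 104 µg/mL

104 µg/mL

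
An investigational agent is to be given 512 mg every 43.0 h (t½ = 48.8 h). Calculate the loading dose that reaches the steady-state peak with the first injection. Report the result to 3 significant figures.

1120 mg

k = ln 2 / 48.8 = 0.01420 h⁻¹
Accumulation ratio R = 1 / (1 − e^(−kτ)) = 1 / (1 − e^(−0.01420×43.0)) = 1 / (1 − 0.5429) = 2.188
Loading dose = maintenance dose × R = 512 × 2.188 ≈ 1120 mg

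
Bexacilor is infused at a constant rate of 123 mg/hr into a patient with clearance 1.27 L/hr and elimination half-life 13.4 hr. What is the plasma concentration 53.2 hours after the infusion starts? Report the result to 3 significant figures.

90.7 µg/mL

Css = rate / CL = 123 / 1.27 = 96.85 µg/mL
k = ln 2 / 13.4 = 0.05173 hr⁻¹
C(t) = Css (1 − e^(−kt)) = 96.85 × (1 − e^(−2.752)) = 96.85 × 0.9362 ≈ 90.7 µg/mL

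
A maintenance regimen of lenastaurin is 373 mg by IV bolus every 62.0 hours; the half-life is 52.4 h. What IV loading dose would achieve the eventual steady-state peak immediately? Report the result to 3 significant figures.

667 mg

k = ln 2 / 52.4 = 0.01323 h⁻¹
Accumulation ratio R = 1 / (1 − e^(−kτ)) = 1 / (1 − e^(−0.01323×62.0)) = 1 / (1 − 0.4404) = 1.787
Loading dose = maintenance dose × R = 373 × 1.787 ≈ 667 mg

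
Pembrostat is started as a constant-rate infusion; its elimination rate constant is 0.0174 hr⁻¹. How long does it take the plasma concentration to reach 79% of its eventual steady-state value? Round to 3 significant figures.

f = 1 − e^(−kt)  ⇒  t = −ln(1 − f) / k
t = −ln(1 − 0.79) / 0.01740 = 1.561 / 0.01740 ≈ 89.7 hours

89.7 hours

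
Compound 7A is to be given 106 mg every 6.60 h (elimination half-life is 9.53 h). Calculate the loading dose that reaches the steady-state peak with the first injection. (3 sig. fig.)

k = ln 2 / 9.53 = 0.07273 h⁻¹
Accumulation ratio R = 1 / (1 − e^(−kτ)) = 1 / (1 − e^(−0.07273×6.60)) = 1 / (1 − 0.6188) = 2.623
Loading dose = maintenance dose × R = 106 × 2.623 ≈ 278 mg

278 mg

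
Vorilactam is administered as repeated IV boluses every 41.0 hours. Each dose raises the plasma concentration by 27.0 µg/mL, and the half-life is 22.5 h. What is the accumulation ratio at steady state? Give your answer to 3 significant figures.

k = ln 2 / 22.5 = 0.03081 h⁻¹
Fraction remaining after one interval: e^(−kτ) = e^(−0.03081 × 41.0) = 0.2828
R = 1 / (1 − 0.2828) = 1 / 0.7172 ≈ 1.39

1.39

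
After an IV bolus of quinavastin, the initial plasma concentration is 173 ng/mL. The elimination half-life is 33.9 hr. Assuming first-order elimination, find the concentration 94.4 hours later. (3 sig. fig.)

25.1 ng/mL

k = ln 2 / 33.9 = 0.02045 hr⁻¹
94.4 hr is 2.785 half-lives, so C = 173 × (1/2)^2.785 = 173 × 0.1451 ≈ 25.1 ng/mL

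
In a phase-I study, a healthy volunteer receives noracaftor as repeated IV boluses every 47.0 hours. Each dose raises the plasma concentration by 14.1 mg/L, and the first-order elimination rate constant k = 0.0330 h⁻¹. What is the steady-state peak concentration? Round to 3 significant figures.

Fraction remaining after one interval: e^(−kτ) = e^(−0.03300 × 47.0) = 0.2120
R = 1 / (1 − 0.2120) = 1.269
Css,max = 14.1 × 1.269 ≈ 17.9 mg/L

17.9 mg/L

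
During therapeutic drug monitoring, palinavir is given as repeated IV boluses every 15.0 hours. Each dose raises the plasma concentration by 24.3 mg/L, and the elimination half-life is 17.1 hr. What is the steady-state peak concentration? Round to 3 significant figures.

k = ln 2 / 17.1 = 0.04053 hr⁻¹
Fraction remaining after one interval: e^(−kτ) = e^(−0.04053 × 15.0) = 0.5444
R = 1 / (1 − 0.5444) = 2.195
Css,max = 24.3 × 2.195 ≈ 53.3 mg/L

53.3 mg/L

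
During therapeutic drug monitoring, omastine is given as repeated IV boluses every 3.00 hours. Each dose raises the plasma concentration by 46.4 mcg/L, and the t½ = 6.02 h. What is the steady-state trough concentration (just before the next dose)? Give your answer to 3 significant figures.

k = ln 2 / 6.02 = 0.1151 h⁻¹
Fraction remaining after one interval: e^(−kτ) = e^(−0.1151 × 3.00) = 0.7079
R = 1 / (1 − 0.7079) = 3.424
Css,max = 46.4 × 3.424 = 158.9 mcg/L
Css,min = Css,max × e^(−kτ) = 158.9 × 0.7079 ≈ 112 mcg/L

112 mcg/L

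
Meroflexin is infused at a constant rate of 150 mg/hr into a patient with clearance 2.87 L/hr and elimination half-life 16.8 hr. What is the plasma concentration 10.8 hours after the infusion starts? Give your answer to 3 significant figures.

18.8 mg/L

Css = rate / CL = 150 / 2.87 = 52.26 mg/L
k = ln 2 / 16.8 = 0.04126 hr⁻¹
C(t) = Css (1 − e^(−kt)) = 52.26 × (1 − e^(−0.4456)) = 52.26 × 0.3596 ≈ 18.8 mg/L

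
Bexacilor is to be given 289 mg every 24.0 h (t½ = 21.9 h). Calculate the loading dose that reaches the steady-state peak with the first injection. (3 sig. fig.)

543 mg

k = ln 2 / 21.9 = 0.03165 h⁻¹
Accumulation ratio R = 1 / (1 − e^(−kτ)) = 1 / (1 − e^(−0.03165×24.0)) = 1 / (1 − 0.4678) = 1.879
Loading dose = maintenance dose × R = 289 × 1.879 ≈ 543 mg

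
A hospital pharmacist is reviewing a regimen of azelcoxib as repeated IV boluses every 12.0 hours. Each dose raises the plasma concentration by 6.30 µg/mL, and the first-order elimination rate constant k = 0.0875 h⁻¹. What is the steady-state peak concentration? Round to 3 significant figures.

Fraction remaining after one interval: e^(−kτ) = e^(−0.08750 × 12.0) = 0.3499
R = 1 / (1 − 0.3499) = 1.538
Css,max = 6.30 × 1.538 ≈ 9.69 µg/mL

9.69 µg/mL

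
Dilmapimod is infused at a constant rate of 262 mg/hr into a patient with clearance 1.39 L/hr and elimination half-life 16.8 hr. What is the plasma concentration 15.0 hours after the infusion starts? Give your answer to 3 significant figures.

87.0 mg/L

Css = rate / CL = 262 / 1.39 = 188.5 mg/L
k = ln 2 / 16.8 = 0.04126 hr⁻¹
C(t) = Css (1 − e^(−kt)) = 188.5 × (1 − e^(−0.6189)) = 188.5 × 0.4615 ≈ 87.0 mg/L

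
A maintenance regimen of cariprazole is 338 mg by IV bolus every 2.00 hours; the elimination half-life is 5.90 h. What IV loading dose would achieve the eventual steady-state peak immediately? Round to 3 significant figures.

k = ln 2 / 5.90 = 0.1175 h⁻¹
Accumulation ratio R = 1 / (1 − e^(−kτ)) = 1 / (1 − e^(−0.1175×2.00)) = 1 / (1 − 0.7906) = 4.776
Loading dose = maintenance dose × R = 338 × 4.776 ≈ 1610 mg

1610 mg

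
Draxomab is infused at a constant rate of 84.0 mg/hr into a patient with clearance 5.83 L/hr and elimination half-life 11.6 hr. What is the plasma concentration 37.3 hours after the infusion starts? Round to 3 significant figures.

Css = rate / CL = 84.0 / 5.83 = 14.41 µg/mL
k = ln 2 / 11.6 = 0.05975 hr⁻¹
C(t) = Css (1 − e^(−kt)) = 14.41 × (1 − e^(−2.229)) = 14.41 × 0.8923 ≈ 12.9 µg/mL

12.9 µg/mL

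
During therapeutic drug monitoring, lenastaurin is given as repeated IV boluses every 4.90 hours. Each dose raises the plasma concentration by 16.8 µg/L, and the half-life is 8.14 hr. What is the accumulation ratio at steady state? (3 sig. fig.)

k = ln 2 / 8.14 = 0.08515 hr⁻¹
Fraction remaining after one interval: e^(−kτ) = e^(−0.08515 × 4.90) = 0.6589
R = 1 / (1 − 0.6589) = 1 / 0.3411 ≈ 2.93

2.93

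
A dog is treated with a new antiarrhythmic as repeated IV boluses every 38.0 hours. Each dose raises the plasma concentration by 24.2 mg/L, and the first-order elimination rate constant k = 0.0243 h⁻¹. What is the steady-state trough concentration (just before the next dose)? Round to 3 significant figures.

Fraction remaining after one interval: e^(−kτ) = e^(−0.02430 × 38.0) = 0.3972
R = 1 / (1 − 0.3972) = 1.659
Css,max = 24.2 × 1.659 = 40.14 mg/L
Css,min = Css,max × e^(−kτ) = 40.14 × 0.3972 ≈ 15.9 mg/L

15.9 mg/L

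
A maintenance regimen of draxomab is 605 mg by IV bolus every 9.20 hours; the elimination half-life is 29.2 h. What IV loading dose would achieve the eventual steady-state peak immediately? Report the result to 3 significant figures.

3080 mg

k = ln 2 / 29.2 = 0.02374 h⁻¹
Accumulation ratio R = 1 / (1 − e^(−kτ)) = 1 / (1 − e^(−0.02374×9.20)) = 1 / (1 − 0.8038) = 5.097
Loading dose = maintenance dose × R = 605 × 5.097 ≈ 3080 mg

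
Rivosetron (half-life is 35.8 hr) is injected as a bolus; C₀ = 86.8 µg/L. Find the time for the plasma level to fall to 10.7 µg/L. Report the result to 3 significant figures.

108 hours

k = ln 2 / 35.8 = 0.01936 hr⁻¹
C(t) = C₀ e^(−kt)  ⇒  t = ln(C₀/C) / k
t = ln(86.8/10.7) / 0.01936 = 2.093 / 0.01936 ≈ 108 hours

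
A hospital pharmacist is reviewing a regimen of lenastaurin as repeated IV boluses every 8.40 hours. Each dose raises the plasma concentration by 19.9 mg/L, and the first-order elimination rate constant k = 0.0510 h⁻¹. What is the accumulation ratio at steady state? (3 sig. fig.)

Fraction remaining after one interval: e^(−kτ) = e^(−0.05100 × 8.40) = 0.6516
R = 1 / (1 − 0.6516) = 1 / 0.3484 ≈ 2.87

2.87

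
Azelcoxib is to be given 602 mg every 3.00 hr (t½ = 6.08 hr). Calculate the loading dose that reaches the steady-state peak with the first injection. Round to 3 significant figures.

2080 mg

k = ln 2 / 6.08 = 0.1140 hr⁻¹
Accumulation ratio R = 1 / (1 − e^(−kτ)) = 1 / (1 − e^(−0.1140×3.00)) = 1 / (1 − 0.7103) = 3.452
Loading dose = maintenance dose × R = 602 × 3.452 ≈ 2080 mg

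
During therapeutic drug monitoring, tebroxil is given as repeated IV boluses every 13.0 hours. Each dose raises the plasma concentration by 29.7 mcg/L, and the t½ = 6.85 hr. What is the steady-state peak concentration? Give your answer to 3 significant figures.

k = ln 2 / 6.85 = 0.1012 hr⁻¹
Fraction remaining after one interval: e^(−kτ) = e^(−0.1012 × 13.0) = 0.2684
R = 1 / (1 − 0.2684) = 1.367
Css,max = 29.7 × 1.367 ≈ 40.6 mcg/L

40.6 mcg/L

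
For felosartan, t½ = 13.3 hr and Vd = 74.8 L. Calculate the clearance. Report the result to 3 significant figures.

3.90 L/hr

k = ln 2 / t½ = ln 2 / 13.3 = 0.05212 hr⁻¹
CL = k · V = 0.05212 × 74.8 ≈ 3.90 L/hr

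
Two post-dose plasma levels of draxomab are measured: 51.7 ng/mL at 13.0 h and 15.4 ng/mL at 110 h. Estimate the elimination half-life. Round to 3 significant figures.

k = ln(C₁/C₂) / (t₂ − t₁) = ln(51.7/15.4) / (110 − 13.0)
  = 1.211 / 97.00 = 0.01249 h⁻¹
t½ = ln 2 / k = ln 2 / 0.01249 ≈ 55.5 hours

55.5 hours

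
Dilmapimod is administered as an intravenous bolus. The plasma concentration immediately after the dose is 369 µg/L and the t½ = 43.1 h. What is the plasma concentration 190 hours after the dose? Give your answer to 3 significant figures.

17.4 µg/L

k = ln 2 / 43.1 = 0.01608 h⁻¹
C(t) = C₀ e^(−kt) = 369 × e^(−0.01608 × 190) = 369 × e^(−3.056) = 369 × 0.04709 ≈ 17.4 µg/L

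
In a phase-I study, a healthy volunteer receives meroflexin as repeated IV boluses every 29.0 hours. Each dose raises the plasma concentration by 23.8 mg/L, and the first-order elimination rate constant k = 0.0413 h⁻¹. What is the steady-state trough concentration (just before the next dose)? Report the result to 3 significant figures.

Fraction remaining after one interval: e^(−kτ) = e^(−0.04130 × 29.0) = 0.3019
R = 1 / (1 − 0.3019) = 1.432
Css,max = 23.8 × 1.432 = 34.09 mg/L
Css,min = Css,max × e^(−kτ) = 34.09 × 0.3019 ≈ 10.3 mg/L

10.3 mg/L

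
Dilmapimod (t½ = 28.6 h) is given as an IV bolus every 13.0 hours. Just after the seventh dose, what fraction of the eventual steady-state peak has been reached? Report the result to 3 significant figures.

0.890

k = ln 2 / 28.6 = 0.02424 h⁻¹
f_n = 1 − e^(−nkτ) = 1 − e^(−7 × 0.02424 × 13.0) = 1 − e^(−2.205) = 1 − 0.1102 ≈ 0.890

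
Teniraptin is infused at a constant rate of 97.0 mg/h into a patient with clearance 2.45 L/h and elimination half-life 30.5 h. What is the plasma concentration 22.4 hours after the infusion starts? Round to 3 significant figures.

15.8 µg/mL

Css = rate / CL = 97.0 / 2.45 = 39.59 µg/mL
k = ln 2 / 30.5 = 0.02273 h⁻¹
C(t) = Css (1 − e^(−kt)) = 39.59 × (1 − e^(−0.5091)) = 39.59 × 0.3989 ≈ 15.8 µg/mL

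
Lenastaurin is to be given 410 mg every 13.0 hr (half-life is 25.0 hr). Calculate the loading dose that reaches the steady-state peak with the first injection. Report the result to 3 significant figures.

k = ln 2 / 25.0 = 0.02773 hr⁻¹
Accumulation ratio R = 1 / (1 − e^(−kτ)) = 1 / (1 − e^(−0.02773×13.0)) = 1 / (1 − 0.6974) = 3.304
Loading dose = maintenance dose × R = 410 × 3.304 ≈ 1350 mg

1350 mg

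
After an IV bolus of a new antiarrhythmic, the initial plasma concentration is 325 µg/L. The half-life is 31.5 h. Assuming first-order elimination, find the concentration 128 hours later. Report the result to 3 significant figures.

19.4 µg/L

k = ln 2 / 31.5 = 0.02200 h⁻¹
C(t) = C₀ e^(−kt) = 325 × e^(−0.02200 × 128) = 325 × e^(−2.817) = 325 × 0.05981 ≈ 19.4 µg/L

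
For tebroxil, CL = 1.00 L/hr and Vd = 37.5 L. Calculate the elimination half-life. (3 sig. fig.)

k = CL / V = 1.00 / 37.5 = 0.02667 hr⁻¹
t½ = ln 2 / k = ln 2 / 0.02667 ≈ 26.0 hours

26.0 hours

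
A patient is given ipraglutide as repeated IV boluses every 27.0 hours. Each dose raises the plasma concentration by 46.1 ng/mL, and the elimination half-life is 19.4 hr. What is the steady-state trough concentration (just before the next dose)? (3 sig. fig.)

k = ln 2 / 19.4 = 0.03573 hr⁻¹
Fraction remaining after one interval: e^(−kτ) = e^(−0.03573 × 27.0) = 0.3811
R = 1 / (1 − 0.3811) = 1.616
Css,max = 46.1 × 1.616 = 74.49 ng/mL
Css,min = Css,max × e^(−kτ) = 74.49 × 0.3811 ≈ 28.4 ng/mL

28.4 ng/mL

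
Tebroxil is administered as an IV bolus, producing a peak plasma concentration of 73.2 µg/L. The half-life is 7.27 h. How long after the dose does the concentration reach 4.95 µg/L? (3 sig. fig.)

k = ln 2 / 7.27 = 0.09534 h⁻¹
C(t) = C₀ e^(−kt)  ⇒  t = ln(C₀/C) / k
t = ln(73.2/4.95) / 0.09534 = 2.694 / 0.09534 ≈ 28.3 hours

28.3 hours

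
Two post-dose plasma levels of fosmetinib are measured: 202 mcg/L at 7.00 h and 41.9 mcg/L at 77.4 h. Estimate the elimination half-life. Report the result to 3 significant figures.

31.0 hours

k = ln(C₁/C₂) / (t₂ − t₁) = ln(202/41.9) / (77.4 − 7.00)
  = 1.573 / 70.40 = 0.02234 h⁻¹
t½ = ln 2 / k = ln 2 / 0.02234 ≈ 31.0 hours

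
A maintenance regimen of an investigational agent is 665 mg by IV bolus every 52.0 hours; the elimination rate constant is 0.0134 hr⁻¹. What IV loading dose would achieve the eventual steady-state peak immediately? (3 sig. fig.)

Accumulation ratio R = 1 / (1 − e^(−kτ)) = 1 / (1 − e^(−0.01340×52.0)) = 1 / (1 − 0.4982) = 1.993
Loading dose = maintenance dose × R = 665 × 1.993 ≈ 1330 mg

1330 mg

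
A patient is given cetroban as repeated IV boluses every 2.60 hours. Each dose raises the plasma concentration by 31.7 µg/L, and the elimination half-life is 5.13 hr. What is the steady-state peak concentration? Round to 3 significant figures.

107 µg/L

k = ln 2 / 5.13 = 0.1351 hr⁻¹
Fraction remaining after one interval: e^(−kτ) = e^(−0.1351 × 2.60) = 0.7038
R = 1 / (1 − 0.7038) = 3.376
Css,max = 31.7 × 3.376 ≈ 107 µg/L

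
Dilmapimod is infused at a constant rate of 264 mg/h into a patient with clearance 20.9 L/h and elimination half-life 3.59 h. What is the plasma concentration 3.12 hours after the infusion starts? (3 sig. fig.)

5.72 mg/L

Css = rate / CL = 264 / 20.9 = 12.63 mg/L
k = ln 2 / 3.59 = 0.1931 h⁻¹
C(t) = Css (1 − e^(−kt)) = 12.63 × (1 − e^(−0.6024)) = 12.63 × 0.4525 ≈ 5.72 mg/L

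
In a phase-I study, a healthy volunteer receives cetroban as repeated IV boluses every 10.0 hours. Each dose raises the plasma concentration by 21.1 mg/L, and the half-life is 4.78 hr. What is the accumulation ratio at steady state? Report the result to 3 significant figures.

k = ln 2 / 4.78 = 0.1450 hr⁻¹
Fraction remaining after one interval: e^(−kτ) = e^(−0.1450 × 10.0) = 0.2345
R = 1 / (1 − 0.2345) = 1 / 0.7655 ≈ 1.31

1.31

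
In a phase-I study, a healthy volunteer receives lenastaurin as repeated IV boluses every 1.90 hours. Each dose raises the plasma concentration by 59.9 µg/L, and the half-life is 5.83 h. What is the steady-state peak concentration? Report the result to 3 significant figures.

296 µg/L

k = ln 2 / 5.83 = 0.1189 h⁻¹
Fraction remaining after one interval: e^(−kτ) = e^(−0.1189 × 1.90) = 0.7978
R = 1 / (1 − 0.7978) = 4.946
Css,max = 59.9 × 4.946 ≈ 296 µg/L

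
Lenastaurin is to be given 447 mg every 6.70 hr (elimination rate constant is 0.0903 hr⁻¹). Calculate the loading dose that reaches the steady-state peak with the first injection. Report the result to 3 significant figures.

985 mg

Accumulation ratio R = 1 / (1 − e^(−kτ)) = 1 / (1 − e^(−0.09030×6.70)) = 1 / (1 − 0.5461) = 2.203
Loading dose = maintenance dose × R = 447 × 2.203 ≈ 985 mg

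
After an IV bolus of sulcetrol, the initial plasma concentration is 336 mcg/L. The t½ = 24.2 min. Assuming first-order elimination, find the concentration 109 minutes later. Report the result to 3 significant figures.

k = ln 2 / 24.2 = 0.02864 min⁻¹
C(t) = C₀ e^(−kt) = 336 × e^(−0.02864 × 109) = 336 × e^(−3.122) = 336 × 0.04407 ≈ 14.8 mcg/L

14.8 mcg/L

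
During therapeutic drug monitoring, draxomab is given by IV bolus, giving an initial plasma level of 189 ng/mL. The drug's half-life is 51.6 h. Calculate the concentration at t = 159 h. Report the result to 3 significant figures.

22.3 ng/mL

k = ln 2 / 51.6 = 0.01343 h⁻¹
159 h is 3.081 half-lives, so C = 189 × (1/2)^3.081 = 189 × 0.1181 ≈ 22.3 ng/mL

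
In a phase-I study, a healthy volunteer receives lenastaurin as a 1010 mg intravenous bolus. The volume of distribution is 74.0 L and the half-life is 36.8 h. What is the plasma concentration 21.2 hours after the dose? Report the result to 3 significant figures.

C₀ = dose / V = 1010 / 74.0 = 13.65 mg/L
k = ln 2 / 36.8 = 0.01884 h⁻¹
C(t) = C₀ e^(−kt) = 13.65 × e^(−0.01884 × 21.2) = 13.65 × e^(−0.3993) = 13.65 × 0.6708 ≈ 9.16 mg/L

9.16 mg/L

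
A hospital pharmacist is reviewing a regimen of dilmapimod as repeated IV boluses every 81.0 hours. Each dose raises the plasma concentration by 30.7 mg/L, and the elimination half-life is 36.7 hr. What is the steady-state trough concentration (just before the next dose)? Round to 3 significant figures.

8.49 mg/L

k = ln 2 / 36.7 = 0.01889 hr⁻¹
Fraction remaining after one interval: e^(−kτ) = e^(−0.01889 × 81.0) = 0.2166
R = 1 / (1 − 0.2166) = 1.276
Css,max = 30.7 × 1.276 = 39.19 mg/L
Css,min = Css,max × e^(−kτ) = 39.19 × 0.2166 ≈ 8.49 mg/L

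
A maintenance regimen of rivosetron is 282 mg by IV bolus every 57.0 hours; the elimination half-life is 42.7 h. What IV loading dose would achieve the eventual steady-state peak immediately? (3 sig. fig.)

467 mg

k = ln 2 / 42.7 = 0.01623 h⁻¹
Accumulation ratio R = 1 / (1 − e^(−kτ)) = 1 / (1 − e^(−0.01623×57.0)) = 1 / (1 − 0.3964) = 1.657
Loading dose = maintenance dose × R = 282 × 1.657 ≈ 467 mg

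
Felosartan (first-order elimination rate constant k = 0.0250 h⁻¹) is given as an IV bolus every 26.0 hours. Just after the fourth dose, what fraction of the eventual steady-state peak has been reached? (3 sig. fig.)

0.926

f_n = 1 − e^(−nkτ) = 1 − e^(−4 × 0.02500 × 26.0) = 1 − e^(−2.600) = 1 − 0.07427 ≈ 0.926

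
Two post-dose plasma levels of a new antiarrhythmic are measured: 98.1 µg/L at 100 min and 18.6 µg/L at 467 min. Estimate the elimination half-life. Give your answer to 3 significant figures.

153 minutes

k = ln(C₁/C₂) / (t₂ − t₁) = ln(98.1/18.6) / (467 − 100)
  = 1.663 / 367.0 = 0.004531 min⁻¹
t½ = ln 2 / k = ln 2 / 0.004531 ≈ 153 minutes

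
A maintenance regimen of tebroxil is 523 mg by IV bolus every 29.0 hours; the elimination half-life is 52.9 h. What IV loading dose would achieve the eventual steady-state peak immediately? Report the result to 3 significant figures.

1650 mg

k = ln 2 / 52.9 = 0.01310 h⁻¹
Accumulation ratio R = 1 / (1 − e^(−kτ)) = 1 / (1 − e^(−0.01310×29.0)) = 1 / (1 − 0.6839) = 3.163
Loading dose = maintenance dose × R = 523 × 3.163 ≈ 1650 mg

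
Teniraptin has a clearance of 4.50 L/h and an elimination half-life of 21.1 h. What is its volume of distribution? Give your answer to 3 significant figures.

k = ln 2 / t½ = ln 2 / 21.1 = 0.03285 h⁻¹
V = CL / k = 4.50 / 0.03285 ≈ 137 L

137 L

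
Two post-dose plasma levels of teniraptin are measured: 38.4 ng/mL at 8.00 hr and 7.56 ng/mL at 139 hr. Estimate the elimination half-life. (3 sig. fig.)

k = ln(C₁/C₂) / (t₂ − t₁) = ln(38.4/7.56) / (139 − 8.00)
  = 1.625 / 131.0 = 0.01241 hr⁻¹
t½ = ln 2 / k = ln 2 / 0.01241 ≈ 55.9 hours

55.9 hours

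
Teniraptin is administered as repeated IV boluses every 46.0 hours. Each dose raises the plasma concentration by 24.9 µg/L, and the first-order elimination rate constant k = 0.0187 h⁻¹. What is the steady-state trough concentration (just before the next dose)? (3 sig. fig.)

Fraction remaining after one interval: e^(−kτ) = e^(−0.01870 × 46.0) = 0.4231
R = 1 / (1 − 0.4231) = 1.733
Css,max = 24.9 × 1.733 = 43.16 µg/L
Css,min = Css,max × e^(−kτ) = 43.16 × 0.4231 ≈ 18.3 µg/L

18.3 µg/L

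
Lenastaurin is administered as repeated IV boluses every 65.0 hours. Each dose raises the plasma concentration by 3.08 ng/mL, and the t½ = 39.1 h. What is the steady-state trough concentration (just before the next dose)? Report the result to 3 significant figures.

1.42 ng/mL

k = ln 2 / 39.1 = 0.01773 h⁻¹
Fraction remaining after one interval: e^(−kτ) = e^(−0.01773 × 65.0) = 0.3159
R = 1 / (1 − 0.3159) = 1.462
Css,max = 3.08 × 1.462 = 4.502 ng/mL
Css,min = Css,max × e^(−kτ) = 4.502 × 0.3159 ≈ 1.42 ng/mL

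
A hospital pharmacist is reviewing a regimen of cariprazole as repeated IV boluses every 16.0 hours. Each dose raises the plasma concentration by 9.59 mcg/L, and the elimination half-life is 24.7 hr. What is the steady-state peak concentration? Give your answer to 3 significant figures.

26.5 mcg/L

k = ln 2 / 24.7 = 0.02806 hr⁻¹
Fraction remaining after one interval: e^(−kτ) = e^(−0.02806 × 16.0) = 0.6383
R = 1 / (1 − 0.6383) = 2.764
Css,max = 9.59 × 2.764 ≈ 26.5 mcg/L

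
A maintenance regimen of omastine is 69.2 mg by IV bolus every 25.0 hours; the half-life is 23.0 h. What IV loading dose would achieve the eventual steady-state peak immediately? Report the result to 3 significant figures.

131 mg

k = ln 2 / 23.0 = 0.03014 h⁻¹
Accumulation ratio R = 1 / (1 − e^(−kτ)) = 1 / (1 − e^(−0.03014×25.0)) = 1 / (1 − 0.4708) = 1.889
Loading dose = maintenance dose × R = 69.2 × 1.889 ≈ 131 mg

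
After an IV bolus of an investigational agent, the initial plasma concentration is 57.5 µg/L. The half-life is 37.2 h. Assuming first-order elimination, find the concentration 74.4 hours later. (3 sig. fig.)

14.4 µg/L

k = ln 2 / 37.2 = 0.01863 h⁻¹
74.4 h is 2.000 half-lives, so C = 57.5 × (1/2)^2.000 = 57.5 × 0.2500 ≈ 14.4 µg/L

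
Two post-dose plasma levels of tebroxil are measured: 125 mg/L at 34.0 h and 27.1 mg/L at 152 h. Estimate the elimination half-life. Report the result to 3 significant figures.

k = ln(C₁/C₂) / (t₂ − t₁) = ln(125/27.1) / (152 − 34.0)
  = 1.529 / 118.0 = 0.01296 h⁻¹
t½ = ln 2 / k = ln 2 / 0.01296 ≈ 53.5 hours

53.5 hours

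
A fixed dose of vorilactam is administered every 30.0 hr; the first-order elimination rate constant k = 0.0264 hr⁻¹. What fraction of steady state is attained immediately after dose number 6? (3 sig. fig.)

0.991

f_n = 1 − e^(−nkτ) = 1 − e^(−6 × 0.02640 × 30.0) = 1 − e^(−4.752) = 1 − 0.008634 ≈ 0.991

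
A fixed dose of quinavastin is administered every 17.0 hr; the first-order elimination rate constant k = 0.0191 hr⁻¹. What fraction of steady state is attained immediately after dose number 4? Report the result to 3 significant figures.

0.727

f_n = 1 − e^(−nkτ) = 1 − e^(−4 × 0.01910 × 17.0) = 1 − e^(−1.299) = 1 − 0.2729 ≈ 0.727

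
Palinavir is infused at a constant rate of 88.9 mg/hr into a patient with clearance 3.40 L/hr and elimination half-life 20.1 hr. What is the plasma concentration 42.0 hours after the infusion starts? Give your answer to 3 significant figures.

20.0 mg/L

Css = rate / CL = 88.9 / 3.40 = 26.15 mg/L
k = ln 2 / 20.1 = 0.03448 hr⁻¹
C(t) = Css (1 − e^(−kt)) = 26.15 × (1 − e^(−1.448)) = 26.15 × 0.7650 ≈ 20.0 mg/L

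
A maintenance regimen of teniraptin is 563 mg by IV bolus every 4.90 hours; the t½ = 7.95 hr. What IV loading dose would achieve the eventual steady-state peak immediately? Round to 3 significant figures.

1620 mg

k = ln 2 / 7.95 = 0.08719 hr⁻¹
Accumulation ratio R = 1 / (1 − e^(−kτ)) = 1 / (1 − e^(−0.08719×4.90)) = 1 / (1 − 0.6523) = 2.876
Loading dose = maintenance dose × R = 563 × 2.876 ≈ 1620 mg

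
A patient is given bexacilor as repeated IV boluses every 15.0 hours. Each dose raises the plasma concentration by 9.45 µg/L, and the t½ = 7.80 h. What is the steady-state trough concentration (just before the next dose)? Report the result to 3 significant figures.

k = ln 2 / 7.80 = 0.08887 h⁻¹
Fraction remaining after one interval: e^(−kτ) = e^(−0.08887 × 15.0) = 0.2637
R = 1 / (1 − 0.2637) = 1.358
Css,max = 9.45 × 1.358 = 12.83 µg/L
Css,min = Css,max × e^(−kτ) = 12.83 × 0.2637 ≈ 3.38 µg/L

3.38 µg/L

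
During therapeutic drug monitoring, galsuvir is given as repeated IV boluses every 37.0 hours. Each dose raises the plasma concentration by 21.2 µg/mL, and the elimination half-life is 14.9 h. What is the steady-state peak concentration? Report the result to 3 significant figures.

25.8 µg/mL

k = ln 2 / 14.9 = 0.04652 h⁻¹
Fraction remaining after one interval: e^(−kτ) = e^(−0.04652 × 37.0) = 0.1788
R = 1 / (1 − 0.1788) = 1.218
Css,max = 21.2 × 1.218 ≈ 25.8 µg/mL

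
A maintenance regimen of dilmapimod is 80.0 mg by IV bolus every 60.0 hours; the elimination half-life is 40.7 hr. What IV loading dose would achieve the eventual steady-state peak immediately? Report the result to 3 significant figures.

k = ln 2 / 40.7 = 0.01703 hr⁻¹
Accumulation ratio R = 1 / (1 − e^(−kτ)) = 1 / (1 − e^(−0.01703×60.0)) = 1 / (1 − 0.3599) = 1.562
Loading dose = maintenance dose × R = 80.0 × 1.562 ≈ 125 mg

125 mg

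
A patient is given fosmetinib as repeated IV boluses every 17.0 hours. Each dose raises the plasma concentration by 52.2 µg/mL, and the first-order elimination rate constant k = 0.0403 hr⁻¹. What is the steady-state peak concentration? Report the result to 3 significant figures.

Fraction remaining after one interval: e^(−kτ) = e^(−0.04030 × 17.0) = 0.5040
R = 1 / (1 − 0.5040) = 2.016
Css,max = 52.2 × 2.016 ≈ 105 µg/mL

105 µg/mL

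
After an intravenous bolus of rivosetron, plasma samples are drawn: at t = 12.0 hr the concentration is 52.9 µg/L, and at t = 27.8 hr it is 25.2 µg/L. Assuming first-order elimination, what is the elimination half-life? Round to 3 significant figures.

k = ln(C₁/C₂) / (t₂ − t₁) = ln(52.9/25.2) / (27.8 − 12.0)
  = 0.7416 / 15.80 = 0.04693 hr⁻¹
t½ = ln 2 / k = ln 2 / 0.04693 ≈ 14.8 hours

14.8 hours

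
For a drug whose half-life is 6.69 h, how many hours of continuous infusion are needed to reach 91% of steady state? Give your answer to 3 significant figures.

k = ln 2 / 6.69 = 0.1036 h⁻¹
f = 1 − e^(−kt)  ⇒  t = −ln(1 − f) / k
t = −ln(1 − 0.91) / 0.1036 = 2.408 / 0.1036 ≈ 23.2 hours

23.2 hours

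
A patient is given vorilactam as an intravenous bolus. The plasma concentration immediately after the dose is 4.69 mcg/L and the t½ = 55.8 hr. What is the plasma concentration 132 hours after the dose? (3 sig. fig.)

k = ln 2 / 55.8 = 0.01242 hr⁻¹
132 hr is 2.366 half-lives, so C = 4.69 × (1/2)^2.366 = 4.69 × 0.1940 ≈ 0.910 mcg/L

0.910 mcg/L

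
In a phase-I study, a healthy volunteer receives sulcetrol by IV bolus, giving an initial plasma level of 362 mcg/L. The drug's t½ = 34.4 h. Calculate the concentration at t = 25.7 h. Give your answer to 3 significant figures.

216 mcg/L

k = ln 2 / 34.4 = 0.02015 h⁻¹
25.7 h is 0.7471 half-lives, so C = 362 × (1/2)^0.7471 = 362 × 0.5958 ≈ 216 mcg/L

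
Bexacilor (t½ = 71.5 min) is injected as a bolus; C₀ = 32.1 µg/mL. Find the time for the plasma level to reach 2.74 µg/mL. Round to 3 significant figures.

254 minutes

k = ln 2 / 71.5 = 0.009694 min⁻¹
C(t) = C₀ e^(−kt)  ⇒  t = ln(C₀/C) / k
t = ln(32.1/2.74) / 0.009694 = 2.461 / 0.009694 ≈ 254 minutes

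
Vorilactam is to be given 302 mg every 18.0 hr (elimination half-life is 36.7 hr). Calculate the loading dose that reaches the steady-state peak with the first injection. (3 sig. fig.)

k = ln 2 / 36.7 = 0.01889 hr⁻¹
Accumulation ratio R = 1 / (1 − e^(−kτ)) = 1 / (1 − e^(−0.01889×18.0)) = 1 / (1 − 0.7118) = 3.470
Loading dose = maintenance dose × R = 302 × 3.470 ≈ 1050 mg

1050 mg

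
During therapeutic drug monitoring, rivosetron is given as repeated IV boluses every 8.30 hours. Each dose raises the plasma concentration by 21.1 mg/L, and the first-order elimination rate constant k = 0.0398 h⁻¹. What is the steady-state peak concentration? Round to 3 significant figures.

75.0 mg/L

Fraction remaining after one interval: e^(−kτ) = e^(−0.03980 × 8.30) = 0.7187
R = 1 / (1 − 0.7187) = 3.555
Css,max = 21.1 × 3.555 ≈ 75.0 mg/L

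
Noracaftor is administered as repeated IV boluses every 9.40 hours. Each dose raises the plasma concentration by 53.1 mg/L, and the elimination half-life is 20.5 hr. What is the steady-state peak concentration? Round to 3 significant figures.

k = ln 2 / 20.5 = 0.03381 hr⁻¹
Fraction remaining after one interval: e^(−kτ) = e^(−0.03381 × 9.40) = 0.7277
R = 1 / (1 − 0.7277) = 3.673
Css,max = 53.1 × 3.673 ≈ 195 mg/L

195 mg/L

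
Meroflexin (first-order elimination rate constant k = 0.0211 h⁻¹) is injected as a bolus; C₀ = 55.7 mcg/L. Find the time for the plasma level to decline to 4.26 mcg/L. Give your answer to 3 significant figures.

C(t) = C₀ e^(−kt)  ⇒  t = ln(C₀/C) / k
t = ln(55.7/4.26) / 0.02110 = 2.571 / 0.02110 ≈ 122 hours

122 hours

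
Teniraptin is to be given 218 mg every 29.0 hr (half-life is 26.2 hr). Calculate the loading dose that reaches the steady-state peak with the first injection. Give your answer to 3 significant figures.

k = ln 2 / 26.2 = 0.02646 hr⁻¹
Accumulation ratio R = 1 / (1 − e^(−kτ)) = 1 / (1 − e^(−0.02646×29.0)) = 1 / (1 − 0.4643) = 1.867
Loading dose = maintenance dose × R = 218 × 1.867 ≈ 407 mg

407 mg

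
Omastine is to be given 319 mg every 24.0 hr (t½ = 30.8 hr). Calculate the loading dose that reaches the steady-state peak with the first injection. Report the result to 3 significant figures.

764 mg

k = ln 2 / 30.8 = 0.02250 hr⁻¹
Accumulation ratio R = 1 / (1 − e^(−kτ)) = 1 / (1 − e^(−0.02250×24.0)) = 1 / (1 − 0.5827) = 2.396
Loading dose = maintenance dose × R = 319 × 2.396 ≈ 764 mg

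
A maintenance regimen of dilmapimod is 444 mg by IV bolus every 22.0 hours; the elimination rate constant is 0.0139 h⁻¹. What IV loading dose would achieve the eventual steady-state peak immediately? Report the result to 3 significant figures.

Accumulation ratio R = 1 / (1 − e^(−kτ)) = 1 / (1 − e^(−0.01390×22.0)) = 1 / (1 − 0.7365) = 3.796
Loading dose = maintenance dose × R = 444 × 3.796 ≈ 1690 mg

1690 mg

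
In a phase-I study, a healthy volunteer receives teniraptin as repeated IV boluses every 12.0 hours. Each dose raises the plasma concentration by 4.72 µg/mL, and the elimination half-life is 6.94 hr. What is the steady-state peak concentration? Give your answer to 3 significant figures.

6.76 µg/mL

k = ln 2 / 6.94 = 0.09988 hr⁻¹
Fraction remaining after one interval: e^(−kτ) = e^(−0.09988 × 12.0) = 0.3016
R = 1 / (1 − 0.3016) = 1.432
Css,max = 4.72 × 1.432 ≈ 6.76 µg/mL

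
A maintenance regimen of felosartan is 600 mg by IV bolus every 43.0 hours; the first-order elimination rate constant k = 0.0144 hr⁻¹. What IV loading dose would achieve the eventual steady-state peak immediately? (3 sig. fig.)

Accumulation ratio R = 1 / (1 − e^(−kτ)) = 1 / (1 − e^(−0.01440×43.0)) = 1 / (1 − 0.5384) = 2.166
Loading dose = maintenance dose × R = 600 × 2.166 ≈ 1300 mg

1300 mg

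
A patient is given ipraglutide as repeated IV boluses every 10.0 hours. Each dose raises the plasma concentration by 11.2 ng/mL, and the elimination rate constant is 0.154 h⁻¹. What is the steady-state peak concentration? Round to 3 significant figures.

Fraction remaining after one interval: e^(−kτ) = e^(−0.1540 × 10.0) = 0.2144
R = 1 / (1 − 0.2144) = 1.273
Css,max = 11.2 × 1.273 ≈ 14.3 ng/mL

14.3 ng/mL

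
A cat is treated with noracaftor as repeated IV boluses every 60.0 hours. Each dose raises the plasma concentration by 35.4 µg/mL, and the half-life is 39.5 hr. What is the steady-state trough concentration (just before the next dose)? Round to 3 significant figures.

19.0 µg/mL

k = ln 2 / 39.5 = 0.01755 hr⁻¹
Fraction remaining after one interval: e^(−kτ) = e^(−0.01755 × 60.0) = 0.3489
R = 1 / (1 − 0.3489) = 1.536
Css,max = 35.4 × 1.536 = 54.37 µg/mL
Css,min = Css,max × e^(−kτ) = 54.37 × 0.3489 ≈ 19.0 µg/mL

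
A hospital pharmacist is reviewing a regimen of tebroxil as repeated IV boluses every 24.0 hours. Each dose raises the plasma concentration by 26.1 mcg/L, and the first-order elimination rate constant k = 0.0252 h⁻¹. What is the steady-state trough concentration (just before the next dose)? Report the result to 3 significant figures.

Fraction remaining after one interval: e^(−kτ) = e^(−0.02520 × 24.0) = 0.5462
R = 1 / (1 − 0.5462) = 2.204
Css,max = 26.1 × 2.204 = 57.51 mcg/L
Css,min = Css,max × e^(−kτ) = 57.51 × 0.5462 ≈ 31.4 mcg/L

31.4 mcg/L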